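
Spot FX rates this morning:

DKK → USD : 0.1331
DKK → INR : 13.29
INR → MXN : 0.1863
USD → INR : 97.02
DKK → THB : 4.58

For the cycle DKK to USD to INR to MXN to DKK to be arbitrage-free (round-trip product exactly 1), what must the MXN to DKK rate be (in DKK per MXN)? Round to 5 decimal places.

Known legs of the cycle: 0.1331 × 97.02 × 0.1863 = 2.4057593406
For no arbitrage the full-cycle product must be 1, so the missing rate is 1 / 2.4057593406 ≈ 0.4156692.

0.41567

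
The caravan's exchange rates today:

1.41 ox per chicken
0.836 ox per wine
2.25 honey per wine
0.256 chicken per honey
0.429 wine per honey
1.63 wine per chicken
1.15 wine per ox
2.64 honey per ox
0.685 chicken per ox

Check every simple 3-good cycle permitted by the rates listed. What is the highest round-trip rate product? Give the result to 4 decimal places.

honey→chicken→ox→honey: 0.256 × 1.41 × 2.64 = 0.95293
honey→wine→ox→honey: 0.429 × 0.836 × 2.64 = 0.94682
honey→chicken→wine→honey: 0.256 × 1.63 × 2.25 = 0.93888
wine→ox→chicken→wine: 0.836 × 0.685 × 1.63 = 0.93344
Maximum is honey→chicken→ox→honey at 0.9529; no arbitrage — every cycle loses value.

0.9529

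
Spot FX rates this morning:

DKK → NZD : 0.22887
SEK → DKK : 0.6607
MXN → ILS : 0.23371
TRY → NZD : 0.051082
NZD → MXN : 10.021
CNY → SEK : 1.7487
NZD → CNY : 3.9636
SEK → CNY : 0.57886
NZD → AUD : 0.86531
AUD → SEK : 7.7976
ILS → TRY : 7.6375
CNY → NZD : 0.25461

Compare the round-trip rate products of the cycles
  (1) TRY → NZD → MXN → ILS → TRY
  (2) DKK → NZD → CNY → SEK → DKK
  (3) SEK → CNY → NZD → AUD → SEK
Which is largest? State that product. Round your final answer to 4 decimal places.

(1) 0.051082 × 10.021 × 0.23371 × 7.6375 = 0.91371
(2) 0.22887 × 3.9636 × 1.7487 × 0.6607 = 1.04809
(3) 0.57886 × 0.25461 × 0.86531 × 7.7976 = 0.99445
Highest is cycle (2) at 1.0481 (>1, arbitrage).

1.0481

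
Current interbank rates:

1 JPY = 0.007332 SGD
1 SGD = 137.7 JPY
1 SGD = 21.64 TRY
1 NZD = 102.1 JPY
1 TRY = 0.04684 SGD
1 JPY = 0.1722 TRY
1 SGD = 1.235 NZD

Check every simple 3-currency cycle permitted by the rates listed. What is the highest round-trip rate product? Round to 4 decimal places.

SGD→JPY→TRY→SGD: 137.7 × 0.1722 × 0.04684 = 1.11067
SGD→NZD→JPY→SGD: 1.235 × 102.1 × 0.007332 = 0.92452
Maximum is SGD→JPY→TRY→SGD at 1.1107; arbitrage exists.

1.1107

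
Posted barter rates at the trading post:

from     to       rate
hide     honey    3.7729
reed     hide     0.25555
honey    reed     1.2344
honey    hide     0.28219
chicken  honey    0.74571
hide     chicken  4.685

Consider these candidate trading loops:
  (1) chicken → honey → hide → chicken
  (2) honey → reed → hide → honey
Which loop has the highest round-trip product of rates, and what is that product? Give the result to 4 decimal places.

(1) 0.74571 × 0.28219 × 4.685 = 0.98587
(2) 1.2344 × 0.25555 × 3.7729 = 1.19016
Highest is cycle (2) at 1.1902 (>1, arbitrage).

1.1902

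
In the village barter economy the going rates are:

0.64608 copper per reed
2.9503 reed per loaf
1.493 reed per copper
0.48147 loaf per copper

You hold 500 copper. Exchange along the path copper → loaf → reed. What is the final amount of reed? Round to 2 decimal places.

500 copper × 0.48147 = 240.735 loaf
240.735 loaf × 2.9503 = 710.2404705 reed

710.24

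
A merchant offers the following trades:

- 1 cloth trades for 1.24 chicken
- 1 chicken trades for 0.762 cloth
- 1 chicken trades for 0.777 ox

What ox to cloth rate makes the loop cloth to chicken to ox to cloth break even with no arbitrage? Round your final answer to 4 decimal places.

1.0379

Known legs of the cycle: 1.24 × 0.777 = 0.96348
For no arbitrage the full-cycle product must be 1, so the missing rate is 1 / 0.96348 ≈ 1.037904.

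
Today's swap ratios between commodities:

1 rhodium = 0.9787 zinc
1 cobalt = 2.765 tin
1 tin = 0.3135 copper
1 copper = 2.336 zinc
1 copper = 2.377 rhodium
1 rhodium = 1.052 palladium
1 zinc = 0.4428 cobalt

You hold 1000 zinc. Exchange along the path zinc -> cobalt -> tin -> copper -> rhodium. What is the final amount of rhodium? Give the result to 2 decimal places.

1000 zinc × 0.4428 = 442.8 cobalt
442.8 cobalt × 2.765 = 1224.342 tin
1224.342 tin × 0.3135 = 383.831217 copper
383.831217 copper × 2.377 = 912.366802809 rhodium

912.37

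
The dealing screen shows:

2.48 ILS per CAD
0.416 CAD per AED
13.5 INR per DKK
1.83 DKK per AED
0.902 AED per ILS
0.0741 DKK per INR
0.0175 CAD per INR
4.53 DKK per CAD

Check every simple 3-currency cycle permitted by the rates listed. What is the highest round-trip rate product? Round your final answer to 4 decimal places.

INR→CAD→DKK→INR: 0.0175 × 4.53 × 13.5 = 1.07021
AED→CAD→ILS→AED: 0.416 × 2.48 × 0.902 = 0.93058
Maximum is INR→CAD→DKK→INR at 1.0702; arbitrage exists.

1.0702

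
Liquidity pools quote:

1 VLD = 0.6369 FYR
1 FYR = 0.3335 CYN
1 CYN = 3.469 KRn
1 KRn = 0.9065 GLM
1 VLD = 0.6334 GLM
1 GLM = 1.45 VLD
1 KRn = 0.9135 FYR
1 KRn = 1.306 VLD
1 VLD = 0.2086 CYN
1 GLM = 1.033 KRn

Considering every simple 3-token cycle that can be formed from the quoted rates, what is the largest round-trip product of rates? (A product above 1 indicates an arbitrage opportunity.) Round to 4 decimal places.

1.0568

FYR→CYN→KRn→FYR: 0.3335 × 3.469 × 0.9135 = 1.05684
KRn→VLD→CYN→KRn: 1.306 × 0.2086 × 3.469 = 0.94507
GLM→KRn→VLD→GLM: 1.033 × 1.306 × 0.6334 = 0.85452
Maximum is FYR→CYN→KRn→FYR at 1.0568; arbitrage exists.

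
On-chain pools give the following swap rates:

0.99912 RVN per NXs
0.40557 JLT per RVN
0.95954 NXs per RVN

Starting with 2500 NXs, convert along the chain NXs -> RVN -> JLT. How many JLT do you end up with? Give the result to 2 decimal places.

2500 NXs × 0.99912 = 2497.8 RVN
2497.8 RVN × 0.40557 = 1013.032746 JLT

1013.03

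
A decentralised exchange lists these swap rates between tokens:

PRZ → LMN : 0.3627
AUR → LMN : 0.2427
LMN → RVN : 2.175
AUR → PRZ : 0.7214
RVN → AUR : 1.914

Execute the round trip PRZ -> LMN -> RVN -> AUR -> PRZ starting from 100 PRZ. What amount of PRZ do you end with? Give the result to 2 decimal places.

108.92

100 PRZ × 0.3627 = 36.27 LMN
36.27 LMN × 2.175 = 78.88725 RVN
78.88725 RVN × 1.914 = 150.9901965 AUR
150.9901965 AUR × 0.7214 = 108.9243277551 PRZ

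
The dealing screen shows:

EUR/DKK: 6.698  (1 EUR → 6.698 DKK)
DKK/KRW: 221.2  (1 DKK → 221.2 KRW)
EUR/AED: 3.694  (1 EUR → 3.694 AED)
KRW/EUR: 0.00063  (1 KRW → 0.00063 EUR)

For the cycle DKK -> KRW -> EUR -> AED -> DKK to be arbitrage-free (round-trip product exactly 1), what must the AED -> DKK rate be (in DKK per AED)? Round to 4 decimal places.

Known legs of the cycle: 221.2 × 0.00063 × 3.694 = 0.514781064
For no arbitrage the full-cycle product must be 1, so the missing rate is 1 / 0.514781064 ≈ 1.942573.

1.9426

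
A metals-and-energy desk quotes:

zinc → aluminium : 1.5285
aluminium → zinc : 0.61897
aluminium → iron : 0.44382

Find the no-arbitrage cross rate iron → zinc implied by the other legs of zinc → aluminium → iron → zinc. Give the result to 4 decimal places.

Known legs of the cycle: 1.5285 × 0.44382 = 0.67837887
For no arbitrage the full-cycle product must be 1, so the missing rate is 1 / 0.67837887 ≈ 1.474103.

1.4741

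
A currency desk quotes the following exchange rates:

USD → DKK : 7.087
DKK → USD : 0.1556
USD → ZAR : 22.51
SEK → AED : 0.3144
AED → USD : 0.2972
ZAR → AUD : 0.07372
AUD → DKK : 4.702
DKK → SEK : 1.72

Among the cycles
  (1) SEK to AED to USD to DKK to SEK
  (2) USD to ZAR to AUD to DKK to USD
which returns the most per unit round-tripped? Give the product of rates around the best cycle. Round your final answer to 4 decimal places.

(1) 0.3144 × 0.2972 × 7.087 × 1.72 = 1.13900
(2) 22.51 × 0.07372 × 4.702 × 0.1556 = 1.21410
Highest is cycle (2) at 1.2141 (>1, arbitrage).

1.2141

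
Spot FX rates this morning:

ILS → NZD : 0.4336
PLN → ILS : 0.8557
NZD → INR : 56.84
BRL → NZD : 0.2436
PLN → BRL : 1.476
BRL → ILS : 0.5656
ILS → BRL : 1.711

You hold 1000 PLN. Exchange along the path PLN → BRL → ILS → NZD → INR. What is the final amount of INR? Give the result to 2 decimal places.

1000 PLN × 1.476 = 1476 BRL
1476 BRL × 0.5656 = 834.8256 ILS
834.8256 ILS × 0.4336 = 361.98038016 NZD
361.98038016 NZD × 56.84 = 20574.9648082944 INR

20574.96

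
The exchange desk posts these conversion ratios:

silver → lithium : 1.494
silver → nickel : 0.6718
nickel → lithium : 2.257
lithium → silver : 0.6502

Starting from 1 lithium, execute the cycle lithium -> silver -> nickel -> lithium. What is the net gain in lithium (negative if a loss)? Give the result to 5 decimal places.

1 lithium × 0.6502 = 0.6502 silver
0.6502 silver × 0.6718 = 0.43680436 nickel
0.43680436 nickel × 2.257 = 0.98586744052 lithium
Net change: 0.98586744052 − 1 = -0.01413255948 lithium

-0.01413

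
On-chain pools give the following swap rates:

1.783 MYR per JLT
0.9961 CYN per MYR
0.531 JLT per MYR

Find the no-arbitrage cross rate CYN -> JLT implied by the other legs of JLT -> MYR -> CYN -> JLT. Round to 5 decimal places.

0.56305

Known legs of the cycle: 1.783 × 0.9961 = 1.7760463
For no arbitrage the full-cycle product must be 1, so the missing rate is 1 / 1.7760463 ≈ 0.5630484.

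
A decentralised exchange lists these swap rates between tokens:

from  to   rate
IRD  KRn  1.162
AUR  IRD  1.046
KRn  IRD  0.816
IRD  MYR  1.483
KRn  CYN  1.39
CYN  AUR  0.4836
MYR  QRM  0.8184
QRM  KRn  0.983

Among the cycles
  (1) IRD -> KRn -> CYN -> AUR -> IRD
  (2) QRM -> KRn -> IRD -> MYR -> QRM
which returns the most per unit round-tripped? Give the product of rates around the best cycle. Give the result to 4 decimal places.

0.9735

(1) 1.162 × 1.39 × 0.4836 × 1.046 = 0.81703
(2) 0.983 × 0.816 × 1.483 × 0.8184 = 0.97353
Highest is cycle (2) at 0.9735 (≤1, no arbitrage).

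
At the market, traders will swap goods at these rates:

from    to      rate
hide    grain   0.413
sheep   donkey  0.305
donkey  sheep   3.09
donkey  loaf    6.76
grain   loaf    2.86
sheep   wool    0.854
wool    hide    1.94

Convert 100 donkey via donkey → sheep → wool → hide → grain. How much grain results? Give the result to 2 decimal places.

100 donkey × 3.09 = 309 sheep
309 sheep × 0.854 = 263.886 wool
263.886 wool × 1.94 = 511.93884 hide
511.93884 hide × 0.413 = 211.43074092 grain

211.43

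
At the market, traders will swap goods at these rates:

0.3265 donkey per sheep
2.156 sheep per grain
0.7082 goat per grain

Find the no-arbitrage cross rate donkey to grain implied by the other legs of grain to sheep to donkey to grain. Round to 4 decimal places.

1.4206

Known legs of the cycle: 2.156 × 0.3265 = 0.703934
For no arbitrage the full-cycle product must be 1, so the missing rate is 1 / 0.703934 ≈ 1.420588.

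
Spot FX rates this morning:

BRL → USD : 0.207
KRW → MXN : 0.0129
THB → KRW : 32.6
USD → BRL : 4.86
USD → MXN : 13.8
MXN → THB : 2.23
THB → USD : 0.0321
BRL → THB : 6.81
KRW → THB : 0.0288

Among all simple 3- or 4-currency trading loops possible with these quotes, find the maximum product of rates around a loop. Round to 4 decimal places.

1.0624

THB→USD→BRL→THB: 0.0321 × 4.86 × 6.81 = 1.06240
THB→USD→MXN→THB: 0.0321 × 13.8 × 2.23 = 0.98785
THB→KRW→MXN→THB: 32.6 × 0.0129 × 2.23 = 0.93780
Maximum is THB→USD→BRL→THB at 1.0624; arbitrage exists.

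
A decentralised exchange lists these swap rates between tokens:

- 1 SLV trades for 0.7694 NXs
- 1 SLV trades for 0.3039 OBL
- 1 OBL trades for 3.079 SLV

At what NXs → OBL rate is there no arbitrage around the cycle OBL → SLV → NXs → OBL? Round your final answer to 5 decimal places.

0.42212

Known legs of the cycle: 3.079 × 0.7694 = 2.3689826
For no arbitrage the full-cycle product must be 1, so the missing rate is 1 / 2.3689826 ≈ 0.4221221.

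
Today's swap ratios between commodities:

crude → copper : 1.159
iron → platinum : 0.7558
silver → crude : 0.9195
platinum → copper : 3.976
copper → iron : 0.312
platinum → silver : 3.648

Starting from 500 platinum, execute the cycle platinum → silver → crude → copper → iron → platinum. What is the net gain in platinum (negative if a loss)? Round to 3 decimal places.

-41.624

500 platinum × 3.648 = 1824 silver
1824 silver × 0.9195 = 1677.168 crude
1677.168 crude × 1.159 = 1943.837712 copper
1943.837712 copper × 0.312 = 606.477366144 iron
606.477366144 iron × 0.7558 = 458.3755933316352 platinum
Net change: 458.3755933316352 − 500 = -41.6244066683648 platinum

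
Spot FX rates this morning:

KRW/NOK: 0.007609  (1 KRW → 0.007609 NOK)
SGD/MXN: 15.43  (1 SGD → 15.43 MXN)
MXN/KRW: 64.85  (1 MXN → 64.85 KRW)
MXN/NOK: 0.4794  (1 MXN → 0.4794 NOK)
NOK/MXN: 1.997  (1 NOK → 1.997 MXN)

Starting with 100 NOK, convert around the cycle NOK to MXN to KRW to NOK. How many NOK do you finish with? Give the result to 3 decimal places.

100 NOK × 1.997 = 199.7 MXN
199.7 MXN × 64.85 = 12950.545 KRW
12950.545 KRW × 0.007609 = 98.540696905 NOK

98.541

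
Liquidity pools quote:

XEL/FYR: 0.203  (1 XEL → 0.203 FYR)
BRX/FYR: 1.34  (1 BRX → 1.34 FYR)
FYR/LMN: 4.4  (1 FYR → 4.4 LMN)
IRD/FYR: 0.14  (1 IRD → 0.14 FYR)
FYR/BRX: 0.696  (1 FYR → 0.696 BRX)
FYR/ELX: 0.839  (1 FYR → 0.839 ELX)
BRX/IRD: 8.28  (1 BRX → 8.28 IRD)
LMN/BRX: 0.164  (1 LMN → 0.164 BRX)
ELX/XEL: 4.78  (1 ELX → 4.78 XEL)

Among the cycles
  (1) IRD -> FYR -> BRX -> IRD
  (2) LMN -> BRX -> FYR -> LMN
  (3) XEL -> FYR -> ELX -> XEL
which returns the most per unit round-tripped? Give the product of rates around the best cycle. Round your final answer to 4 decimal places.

0.9669

(1) 0.14 × 0.696 × 8.28 = 0.80680
(2) 0.164 × 1.34 × 4.4 = 0.96694
(3) 0.203 × 0.839 × 4.78 = 0.81412
Highest is cycle (2) at 0.9669 (≤1, no arbitrage).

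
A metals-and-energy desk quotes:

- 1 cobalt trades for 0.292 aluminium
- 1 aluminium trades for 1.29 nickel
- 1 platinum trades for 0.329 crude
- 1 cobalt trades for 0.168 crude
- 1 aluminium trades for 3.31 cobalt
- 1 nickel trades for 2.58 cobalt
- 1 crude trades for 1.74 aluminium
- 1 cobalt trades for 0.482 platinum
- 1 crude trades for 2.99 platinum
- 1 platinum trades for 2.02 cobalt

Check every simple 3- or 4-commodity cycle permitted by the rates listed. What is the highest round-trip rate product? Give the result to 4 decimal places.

1.0147

platinum→cobalt→crude→platinum: 2.02 × 0.168 × 2.99 = 1.01469
aluminium→nickel→cobalt→crude→aluminium: 1.29 × 2.58 × 0.168 × 1.74 = 0.97290
aluminium→nickel→cobalt→aluminium: 1.29 × 2.58 × 0.292 = 0.97183
aluminium→cobalt→crude→aluminium: 3.31 × 0.168 × 1.74 = 0.96758
platinum→crude→aluminium→cobalt→platinum: 0.329 × 1.74 × 3.31 × 0.482 = 0.91331
Maximum is platinum→cobalt→crude→platinum at 1.0147; arbitrage exists.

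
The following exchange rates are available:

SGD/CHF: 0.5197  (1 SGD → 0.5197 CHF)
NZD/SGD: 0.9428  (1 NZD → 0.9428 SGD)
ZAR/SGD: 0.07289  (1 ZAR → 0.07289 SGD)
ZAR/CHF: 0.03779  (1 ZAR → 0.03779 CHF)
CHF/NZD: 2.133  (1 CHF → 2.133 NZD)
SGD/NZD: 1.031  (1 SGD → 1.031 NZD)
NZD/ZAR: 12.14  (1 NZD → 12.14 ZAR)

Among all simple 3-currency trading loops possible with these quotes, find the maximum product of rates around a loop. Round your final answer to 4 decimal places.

CHF→NZD→SGD→CHF: 2.133 × 0.9428 × 0.5197 = 1.04511
ZAR→CHF→NZD→ZAR: 0.03779 × 2.133 × 12.14 = 0.97856
ZAR→SGD→NZD→ZAR: 0.07289 × 1.031 × 12.14 = 0.91232
Maximum is CHF→NZD→SGD→CHF at 1.0451; arbitrage exists.

1.0451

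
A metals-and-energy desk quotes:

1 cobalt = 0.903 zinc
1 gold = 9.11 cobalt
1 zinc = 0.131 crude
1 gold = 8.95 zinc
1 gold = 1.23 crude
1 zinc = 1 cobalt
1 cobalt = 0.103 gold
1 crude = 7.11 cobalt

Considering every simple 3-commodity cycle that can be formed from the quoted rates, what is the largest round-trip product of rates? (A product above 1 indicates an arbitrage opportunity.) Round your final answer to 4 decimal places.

gold→zinc→cobalt→gold: 8.95 × 1 × 0.103 = 0.92185
gold→crude→cobalt→gold: 1.23 × 7.11 × 0.103 = 0.90077
zinc→crude→cobalt→zinc: 0.131 × 7.11 × 0.903 = 0.84106
Maximum is gold→zinc→cobalt→gold at 0.9219; no arbitrage — every cycle loses value.

0.9219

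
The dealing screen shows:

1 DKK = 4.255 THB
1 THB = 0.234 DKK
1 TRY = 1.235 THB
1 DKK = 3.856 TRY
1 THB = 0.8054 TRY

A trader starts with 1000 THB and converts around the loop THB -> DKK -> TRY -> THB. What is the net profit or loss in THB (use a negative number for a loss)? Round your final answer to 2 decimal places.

1000 THB × 0.234 = 234 DKK
234 DKK × 3.856 = 902.304 TRY
902.304 TRY × 1.235 = 1114.34544 THB
Net change: 1114.34544 − 1000 = 114.34544 THB

114.35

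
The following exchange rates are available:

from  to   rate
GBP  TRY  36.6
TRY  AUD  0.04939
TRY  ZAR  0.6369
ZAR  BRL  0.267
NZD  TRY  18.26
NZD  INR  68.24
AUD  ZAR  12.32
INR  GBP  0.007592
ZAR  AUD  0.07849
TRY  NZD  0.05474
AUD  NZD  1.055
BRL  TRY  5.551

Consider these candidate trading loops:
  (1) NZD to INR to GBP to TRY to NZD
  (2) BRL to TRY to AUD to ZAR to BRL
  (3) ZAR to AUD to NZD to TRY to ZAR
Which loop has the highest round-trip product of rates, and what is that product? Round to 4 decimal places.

1.0380

(1) 68.24 × 0.007592 × 36.6 × 0.05474 = 1.03796
(2) 5.551 × 0.04939 × 12.32 × 0.267 = 0.90185
(3) 0.07849 × 1.055 × 18.26 × 0.6369 = 0.96303
Highest is cycle (1) at 1.0380 (>1, arbitrage).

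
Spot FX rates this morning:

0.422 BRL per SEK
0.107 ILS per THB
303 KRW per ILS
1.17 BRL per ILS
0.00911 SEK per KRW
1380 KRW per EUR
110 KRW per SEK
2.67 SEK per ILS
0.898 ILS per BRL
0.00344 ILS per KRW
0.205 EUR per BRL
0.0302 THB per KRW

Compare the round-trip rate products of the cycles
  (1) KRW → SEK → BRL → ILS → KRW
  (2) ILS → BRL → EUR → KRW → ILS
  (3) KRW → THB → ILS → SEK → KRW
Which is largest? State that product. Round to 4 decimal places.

1.1386

(1) 0.00911 × 0.422 × 0.898 × 303 = 1.04604
(2) 1.17 × 0.205 × 1380 × 0.00344 = 1.13862
(3) 0.0302 × 0.107 × 2.67 × 110 = 0.94906
Highest is cycle (2) at 1.1386 (>1, arbitrage).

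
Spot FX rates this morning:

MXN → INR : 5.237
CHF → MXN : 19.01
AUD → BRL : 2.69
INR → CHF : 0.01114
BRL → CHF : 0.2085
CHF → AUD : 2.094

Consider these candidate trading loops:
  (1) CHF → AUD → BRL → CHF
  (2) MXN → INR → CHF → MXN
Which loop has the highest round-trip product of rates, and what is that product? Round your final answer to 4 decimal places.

1.1745

(1) 2.094 × 2.69 × 0.2085 = 1.17445
(2) 5.237 × 0.01114 × 19.01 = 1.10905
Highest is cycle (1) at 1.1745 (>1, arbitrage).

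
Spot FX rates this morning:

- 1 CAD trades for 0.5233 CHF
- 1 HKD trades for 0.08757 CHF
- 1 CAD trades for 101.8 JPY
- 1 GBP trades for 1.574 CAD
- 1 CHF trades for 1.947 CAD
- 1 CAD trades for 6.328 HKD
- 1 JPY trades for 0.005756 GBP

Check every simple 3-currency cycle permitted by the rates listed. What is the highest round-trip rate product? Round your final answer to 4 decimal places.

CAD→HKD→CHF→CAD: 6.328 × 0.08757 × 1.947 = 1.07892
CAD→JPY→GBP→CAD: 101.8 × 0.005756 × 1.574 = 0.92230
Maximum is CAD→HKD→CHF→CAD at 1.0789; arbitrage exists.

1.0789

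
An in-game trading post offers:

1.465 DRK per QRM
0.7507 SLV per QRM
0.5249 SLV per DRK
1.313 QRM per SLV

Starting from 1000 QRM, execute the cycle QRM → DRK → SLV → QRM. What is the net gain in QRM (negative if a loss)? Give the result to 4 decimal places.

9.6688

1000 QRM × 1.465 = 1465 DRK
1465 DRK × 0.5249 = 768.9785 SLV
768.9785 SLV × 1.313 = 1009.6687705 QRM
Net change: 1009.6687705 − 1000 = 9.6687705 QRM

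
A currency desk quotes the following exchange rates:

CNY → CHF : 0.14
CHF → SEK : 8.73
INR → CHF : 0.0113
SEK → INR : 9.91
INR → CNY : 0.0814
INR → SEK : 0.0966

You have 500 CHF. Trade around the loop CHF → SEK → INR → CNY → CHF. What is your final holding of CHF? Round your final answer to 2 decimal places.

492.96

500 CHF × 8.73 = 4365 SEK
4365 SEK × 9.91 = 43257.15 INR
43257.15 INR × 0.0814 = 3521.13201 CNY
3521.13201 CNY × 0.14 = 492.9584814 CHF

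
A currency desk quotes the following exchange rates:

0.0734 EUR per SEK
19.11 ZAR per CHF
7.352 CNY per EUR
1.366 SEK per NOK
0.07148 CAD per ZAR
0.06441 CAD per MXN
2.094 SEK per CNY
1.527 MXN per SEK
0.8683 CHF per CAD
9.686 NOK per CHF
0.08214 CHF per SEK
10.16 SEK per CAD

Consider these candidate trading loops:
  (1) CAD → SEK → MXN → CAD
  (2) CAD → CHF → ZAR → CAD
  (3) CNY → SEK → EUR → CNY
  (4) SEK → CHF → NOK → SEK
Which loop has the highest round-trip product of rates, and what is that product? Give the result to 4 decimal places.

(1) 10.16 × 1.527 × 0.06441 = 0.99928
(2) 0.8683 × 19.11 × 0.07148 = 1.18608
(3) 2.094 × 0.0734 × 7.352 = 1.13000
(4) 0.08214 × 9.686 × 1.366 = 1.08680
Highest is cycle (2) at 1.1861 (>1, arbitrage).

1.1861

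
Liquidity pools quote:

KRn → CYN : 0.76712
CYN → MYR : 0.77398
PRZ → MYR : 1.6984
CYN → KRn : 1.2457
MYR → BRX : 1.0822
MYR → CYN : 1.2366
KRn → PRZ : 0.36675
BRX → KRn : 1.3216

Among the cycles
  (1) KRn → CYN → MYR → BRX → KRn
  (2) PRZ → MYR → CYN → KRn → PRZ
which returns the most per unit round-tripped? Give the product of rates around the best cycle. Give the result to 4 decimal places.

0.9595

(1) 0.76712 × 0.77398 × 1.0822 × 1.3216 = 0.84918
(2) 1.6984 × 1.2366 × 1.2457 × 0.36675 = 0.95952
Highest is cycle (2) at 0.9595 (≤1, no arbitrage).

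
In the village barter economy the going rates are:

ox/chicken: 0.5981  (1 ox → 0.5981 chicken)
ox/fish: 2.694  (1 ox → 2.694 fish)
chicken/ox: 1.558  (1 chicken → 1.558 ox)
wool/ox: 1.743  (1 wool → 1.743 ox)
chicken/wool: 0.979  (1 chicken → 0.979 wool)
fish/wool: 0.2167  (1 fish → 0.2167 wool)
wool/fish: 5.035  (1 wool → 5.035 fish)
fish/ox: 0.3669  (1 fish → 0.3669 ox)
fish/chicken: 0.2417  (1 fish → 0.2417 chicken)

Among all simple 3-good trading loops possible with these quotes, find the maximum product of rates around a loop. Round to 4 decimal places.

wool→fish→chicken→wool: 5.035 × 0.2417 × 0.979 = 1.19140
wool→ox→chicken→wool: 1.743 × 0.5981 × 0.979 = 1.02060
wool→ox→fish→wool: 1.743 × 2.694 × 0.2167 = 1.01755
ox→fish→chicken→ox: 2.694 × 0.2417 × 1.558 = 1.01448
Maximum is wool→fish→chicken→wool at 1.1914; arbitrage exists.

1.1914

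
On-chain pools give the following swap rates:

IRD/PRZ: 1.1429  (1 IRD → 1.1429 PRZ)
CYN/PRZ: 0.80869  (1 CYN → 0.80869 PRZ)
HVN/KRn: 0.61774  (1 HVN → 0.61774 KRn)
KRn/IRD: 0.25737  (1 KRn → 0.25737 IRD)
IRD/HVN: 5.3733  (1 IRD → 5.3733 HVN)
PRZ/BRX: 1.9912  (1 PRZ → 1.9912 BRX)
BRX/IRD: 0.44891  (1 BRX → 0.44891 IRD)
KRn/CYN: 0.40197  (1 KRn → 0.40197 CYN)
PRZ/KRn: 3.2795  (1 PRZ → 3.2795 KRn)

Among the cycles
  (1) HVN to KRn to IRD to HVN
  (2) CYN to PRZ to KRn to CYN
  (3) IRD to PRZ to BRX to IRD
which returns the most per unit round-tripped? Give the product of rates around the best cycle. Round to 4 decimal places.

1.0661

(1) 0.61774 × 0.25737 × 5.3733 = 0.85429
(2) 0.80869 × 3.2795 × 0.40197 = 1.06606
(3) 1.1429 × 1.9912 × 0.44891 = 1.02160
Highest is cycle (2) at 1.0661 (>1, arbitrage).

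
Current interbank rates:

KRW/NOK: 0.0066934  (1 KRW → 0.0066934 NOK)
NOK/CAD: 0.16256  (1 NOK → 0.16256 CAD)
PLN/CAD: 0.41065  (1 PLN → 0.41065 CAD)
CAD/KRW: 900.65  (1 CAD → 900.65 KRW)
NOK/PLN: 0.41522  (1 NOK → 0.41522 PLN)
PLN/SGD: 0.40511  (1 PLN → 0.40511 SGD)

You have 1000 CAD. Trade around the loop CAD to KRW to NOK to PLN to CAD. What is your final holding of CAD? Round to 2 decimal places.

1000 CAD × 900.65 = 900650 KRW
900650 KRW × 0.0066934 = 6028.41071 NOK
6028.41071 NOK × 0.41522 = 2503.1166950062 PLN
2503.1166950062 PLN × 0.41065 = 1027.90487080429603 CAD

1027.90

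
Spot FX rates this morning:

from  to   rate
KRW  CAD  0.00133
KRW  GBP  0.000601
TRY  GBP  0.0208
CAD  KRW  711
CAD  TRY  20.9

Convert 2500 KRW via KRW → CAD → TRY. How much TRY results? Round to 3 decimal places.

2500 KRW × 0.00133 = 3.325 CAD
3.325 CAD × 20.9 = 69.4925 TRY

69.493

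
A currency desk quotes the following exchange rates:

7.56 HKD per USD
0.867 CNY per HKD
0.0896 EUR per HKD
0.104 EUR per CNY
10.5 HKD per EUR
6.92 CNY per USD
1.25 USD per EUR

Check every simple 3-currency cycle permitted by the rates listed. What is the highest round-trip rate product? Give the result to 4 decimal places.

0.9468

HKD→CNY→EUR→HKD: 0.867 × 0.104 × 10.5 = 0.94676
EUR→USD→CNY→EUR: 1.25 × 6.92 × 0.104 = 0.89960
HKD→EUR→USD→HKD: 0.0896 × 1.25 × 7.56 = 0.84672
Maximum is HKD→CNY→EUR→HKD at 0.9468; no arbitrage — every cycle loses value.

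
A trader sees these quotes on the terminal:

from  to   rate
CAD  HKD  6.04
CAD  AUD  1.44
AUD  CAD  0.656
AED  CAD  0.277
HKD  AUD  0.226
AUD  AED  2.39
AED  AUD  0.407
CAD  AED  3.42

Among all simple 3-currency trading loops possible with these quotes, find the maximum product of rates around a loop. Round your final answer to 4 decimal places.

CAD→AUD→AED→CAD: 1.44 × 2.39 × 0.277 = 0.95332
CAD→AED→AUD→CAD: 3.42 × 0.407 × 0.656 = 0.91311
CAD→HKD→AUD→CAD: 6.04 × 0.226 × 0.656 = 0.89547
Maximum is CAD→AUD→AED→CAD at 0.9533; no arbitrage — every cycle loses value.

0.9533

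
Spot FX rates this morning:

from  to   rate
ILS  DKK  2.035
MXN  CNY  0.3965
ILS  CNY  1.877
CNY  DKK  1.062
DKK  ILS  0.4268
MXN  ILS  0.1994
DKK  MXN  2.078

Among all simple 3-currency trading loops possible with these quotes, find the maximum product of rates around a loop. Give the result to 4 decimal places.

CNY→DKK→MXN→CNY: 1.062 × 2.078 × 0.3965 = 0.87501
ILS→CNY→DKK→ILS: 1.877 × 1.062 × 0.4268 = 0.85077
ILS→DKK→MXN→ILS: 2.035 × 2.078 × 0.1994 = 0.84321
Maximum is CNY→DKK→MXN→CNY at 0.8750; no arbitrage — every cycle loses value.

0.8750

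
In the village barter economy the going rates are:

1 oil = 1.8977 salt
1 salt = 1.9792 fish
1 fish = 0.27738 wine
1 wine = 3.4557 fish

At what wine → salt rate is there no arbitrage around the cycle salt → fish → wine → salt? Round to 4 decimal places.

Known legs of the cycle: 1.9792 × 0.27738 = 0.548990496
For no arbitrage the full-cycle product must be 1, so the missing rate is 1 / 0.548990496 ≈ 1.821525.

1.8215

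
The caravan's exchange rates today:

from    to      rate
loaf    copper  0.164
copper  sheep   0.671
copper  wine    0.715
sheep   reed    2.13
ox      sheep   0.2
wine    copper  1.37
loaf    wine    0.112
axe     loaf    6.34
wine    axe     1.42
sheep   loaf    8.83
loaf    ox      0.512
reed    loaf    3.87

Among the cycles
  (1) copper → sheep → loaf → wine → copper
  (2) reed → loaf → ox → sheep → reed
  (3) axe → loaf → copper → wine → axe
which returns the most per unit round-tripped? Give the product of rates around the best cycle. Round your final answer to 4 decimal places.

(1) 0.671 × 8.83 × 0.112 × 1.37 = 0.90912
(2) 3.87 × 0.512 × 0.2 × 2.13 = 0.84409
(3) 6.34 × 0.164 × 0.715 × 1.42 = 1.05567
Highest is cycle (3) at 1.0557 (>1, arbitrage).

1.0557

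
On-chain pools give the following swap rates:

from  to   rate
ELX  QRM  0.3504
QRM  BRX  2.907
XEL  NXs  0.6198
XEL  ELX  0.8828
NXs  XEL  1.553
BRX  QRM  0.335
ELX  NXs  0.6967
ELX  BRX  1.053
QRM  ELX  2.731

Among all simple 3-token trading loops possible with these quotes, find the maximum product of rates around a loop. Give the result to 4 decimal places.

ELX→BRX→QRM→ELX: 1.053 × 0.335 × 2.731 = 0.96337
ELX→NXs→XEL→ELX: 0.6967 × 1.553 × 0.8828 = 0.95517
Maximum is ELX→BRX→QRM→ELX at 0.9634; no arbitrage — every cycle loses value.

0.9634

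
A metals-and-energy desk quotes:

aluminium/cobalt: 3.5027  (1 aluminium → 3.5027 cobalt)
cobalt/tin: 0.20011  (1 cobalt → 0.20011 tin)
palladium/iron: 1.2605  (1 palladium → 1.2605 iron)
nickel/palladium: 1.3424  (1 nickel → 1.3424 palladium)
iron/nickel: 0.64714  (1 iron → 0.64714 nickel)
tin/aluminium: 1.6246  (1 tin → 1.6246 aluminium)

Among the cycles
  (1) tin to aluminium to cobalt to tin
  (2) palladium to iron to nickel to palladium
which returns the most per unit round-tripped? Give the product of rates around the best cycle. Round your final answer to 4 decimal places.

1.1387

(1) 1.6246 × 3.5027 × 0.20011 = 1.13872
(2) 1.2605 × 0.64714 × 1.3424 = 1.09502
Highest is cycle (1) at 1.1387 (>1, arbitrage).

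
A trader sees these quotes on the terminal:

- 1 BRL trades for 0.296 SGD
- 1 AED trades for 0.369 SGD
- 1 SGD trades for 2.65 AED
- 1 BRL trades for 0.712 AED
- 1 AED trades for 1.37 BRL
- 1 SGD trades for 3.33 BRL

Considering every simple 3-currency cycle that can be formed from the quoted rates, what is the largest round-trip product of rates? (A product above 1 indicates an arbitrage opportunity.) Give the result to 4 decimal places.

1.0746

SGD→AED→BRL→SGD: 2.65 × 1.37 × 0.296 = 1.07463
SGD→BRL→AED→SGD: 3.33 × 0.712 × 0.369 = 0.87488
Maximum is SGD→AED→BRL→SGD at 1.0746; arbitrage exists.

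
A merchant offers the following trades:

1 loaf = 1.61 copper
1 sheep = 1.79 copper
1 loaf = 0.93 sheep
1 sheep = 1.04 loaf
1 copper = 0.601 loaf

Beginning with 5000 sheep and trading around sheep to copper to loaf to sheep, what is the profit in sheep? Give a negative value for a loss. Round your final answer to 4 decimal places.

5000 sheep × 1.79 = 8950 copper
8950 copper × 0.601 = 5378.95 loaf
5378.95 loaf × 0.93 = 5002.4235 sheep
Net change: 5002.4235 − 5000 = 2.4235 sheep

2.4235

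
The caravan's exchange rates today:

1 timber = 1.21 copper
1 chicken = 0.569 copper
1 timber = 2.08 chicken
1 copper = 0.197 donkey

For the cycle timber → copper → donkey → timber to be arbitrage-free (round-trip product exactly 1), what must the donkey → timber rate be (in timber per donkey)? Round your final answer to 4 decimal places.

4.1952

Known legs of the cycle: 1.21 × 0.197 = 0.23837
For no arbitrage the full-cycle product must be 1, so the missing rate is 1 / 0.23837 ≈ 4.195159.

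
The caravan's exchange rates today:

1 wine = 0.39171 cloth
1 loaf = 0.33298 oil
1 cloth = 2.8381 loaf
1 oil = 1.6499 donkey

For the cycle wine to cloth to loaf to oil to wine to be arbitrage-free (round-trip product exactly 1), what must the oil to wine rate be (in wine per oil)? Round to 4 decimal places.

2.7014

Known legs of the cycle: 0.39171 × 2.8381 × 0.33298 = 0.37017791203998
For no arbitrage the full-cycle product must be 1, so the missing rate is 1 / 0.37017791203998 ≈ 2.701404.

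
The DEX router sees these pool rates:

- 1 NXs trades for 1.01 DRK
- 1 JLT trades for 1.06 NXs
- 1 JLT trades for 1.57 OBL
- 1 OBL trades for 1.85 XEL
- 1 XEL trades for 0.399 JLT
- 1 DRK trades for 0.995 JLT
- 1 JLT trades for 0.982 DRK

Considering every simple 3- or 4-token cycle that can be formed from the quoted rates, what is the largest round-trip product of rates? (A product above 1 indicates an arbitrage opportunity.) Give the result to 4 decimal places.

XEL→JLT→OBL→XEL: 0.399 × 1.57 × 1.85 = 1.15890
DRK→JLT→NXs→DRK: 0.995 × 1.06 × 1.01 = 1.06525
Maximum is XEL→JLT→OBL→XEL at 1.1589; arbitrage exists.

1.1589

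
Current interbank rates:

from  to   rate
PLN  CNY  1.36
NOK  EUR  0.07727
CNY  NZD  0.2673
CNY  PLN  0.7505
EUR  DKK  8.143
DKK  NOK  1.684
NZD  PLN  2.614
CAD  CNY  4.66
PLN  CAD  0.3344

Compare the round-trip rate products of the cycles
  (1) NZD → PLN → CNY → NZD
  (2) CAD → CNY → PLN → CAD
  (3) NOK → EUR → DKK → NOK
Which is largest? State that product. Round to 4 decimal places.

1.1695

(1) 2.614 × 1.36 × 0.2673 = 0.95026
(2) 4.66 × 0.7505 × 0.3344 = 1.16951
(3) 0.07727 × 8.143 × 1.684 = 1.05959
Highest is cycle (2) at 1.1695 (>1, arbitrage).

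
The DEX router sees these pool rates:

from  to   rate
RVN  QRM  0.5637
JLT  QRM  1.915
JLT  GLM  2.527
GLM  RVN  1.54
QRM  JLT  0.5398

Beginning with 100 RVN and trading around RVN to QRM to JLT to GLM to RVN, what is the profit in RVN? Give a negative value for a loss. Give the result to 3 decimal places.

18.415

100 RVN × 0.5637 = 56.37 QRM
56.37 QRM × 0.5398 = 30.428526 JLT
30.428526 JLT × 2.527 = 76.892885202 GLM
76.892885202 GLM × 1.54 = 118.41504321108 RVN
Net change: 118.41504321108 − 100 = 18.41504321108 RVN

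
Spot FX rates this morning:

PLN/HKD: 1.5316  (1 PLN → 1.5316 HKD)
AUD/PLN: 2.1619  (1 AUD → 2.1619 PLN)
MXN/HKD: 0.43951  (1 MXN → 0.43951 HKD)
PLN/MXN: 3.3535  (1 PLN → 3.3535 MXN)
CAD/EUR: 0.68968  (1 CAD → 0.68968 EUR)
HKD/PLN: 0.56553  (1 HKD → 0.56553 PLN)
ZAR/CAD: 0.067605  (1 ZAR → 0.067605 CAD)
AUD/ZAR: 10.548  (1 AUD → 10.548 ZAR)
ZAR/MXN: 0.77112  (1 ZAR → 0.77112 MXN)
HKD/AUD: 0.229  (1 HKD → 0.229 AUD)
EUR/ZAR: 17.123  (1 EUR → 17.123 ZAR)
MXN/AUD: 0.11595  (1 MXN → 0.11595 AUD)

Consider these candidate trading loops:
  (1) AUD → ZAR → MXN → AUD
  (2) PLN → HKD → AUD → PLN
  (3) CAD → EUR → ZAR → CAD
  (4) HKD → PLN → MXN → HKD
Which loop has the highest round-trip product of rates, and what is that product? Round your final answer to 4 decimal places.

0.9431

(1) 10.548 × 0.77112 × 0.11595 = 0.94311
(2) 1.5316 × 0.229 × 2.1619 = 0.75826
(3) 0.68968 × 17.123 × 0.067605 = 0.79837
(4) 0.56553 × 3.3535 × 0.43951 = 0.83353
Highest is cycle (1) at 0.9431 (≤1, no arbitrage).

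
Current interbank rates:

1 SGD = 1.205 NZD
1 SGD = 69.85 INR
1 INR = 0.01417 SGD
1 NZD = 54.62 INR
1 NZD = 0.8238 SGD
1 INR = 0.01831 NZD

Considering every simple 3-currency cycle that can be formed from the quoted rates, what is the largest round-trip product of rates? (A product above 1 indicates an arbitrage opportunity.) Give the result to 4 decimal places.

1.0536

SGD→INR→NZD→SGD: 69.85 × 0.01831 × 0.8238 = 1.05360
SGD→NZD→INR→SGD: 1.205 × 54.62 × 0.01417 = 0.93263
Maximum is SGD→INR→NZD→SGD at 1.0536; arbitrage exists.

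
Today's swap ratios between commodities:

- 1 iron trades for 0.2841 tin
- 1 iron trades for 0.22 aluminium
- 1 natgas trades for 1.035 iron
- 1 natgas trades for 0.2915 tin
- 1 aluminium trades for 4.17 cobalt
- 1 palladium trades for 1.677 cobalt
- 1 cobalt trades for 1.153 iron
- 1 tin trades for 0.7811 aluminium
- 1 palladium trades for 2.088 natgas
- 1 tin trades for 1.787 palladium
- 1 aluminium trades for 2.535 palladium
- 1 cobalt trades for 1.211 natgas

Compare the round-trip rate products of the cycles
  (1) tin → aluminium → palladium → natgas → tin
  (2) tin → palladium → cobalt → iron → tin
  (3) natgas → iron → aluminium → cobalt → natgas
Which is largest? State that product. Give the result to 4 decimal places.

(1) 0.7811 × 2.535 × 2.088 × 0.2915 = 1.20518
(2) 1.787 × 1.677 × 1.153 × 0.2841 = 0.98165
(3) 1.035 × 0.22 × 4.17 × 1.211 = 1.14986
Highest is cycle (1) at 1.2052 (>1, arbitrage).

1.2052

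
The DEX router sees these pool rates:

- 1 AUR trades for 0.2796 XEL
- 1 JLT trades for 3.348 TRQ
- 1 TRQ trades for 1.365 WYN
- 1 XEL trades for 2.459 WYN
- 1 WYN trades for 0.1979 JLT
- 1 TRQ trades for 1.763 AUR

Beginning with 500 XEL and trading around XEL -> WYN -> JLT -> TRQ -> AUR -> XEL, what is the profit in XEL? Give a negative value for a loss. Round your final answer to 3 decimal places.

-98.441

500 XEL × 2.459 = 1229.5 WYN
1229.5 WYN × 0.1979 = 243.31805 JLT
243.31805 JLT × 3.348 = 814.6288314 TRQ
814.6288314 TRQ × 1.763 = 1436.1906297582 AUR
1436.1906297582 AUR × 0.2796 = 401.55890008039272 XEL
Net change: 401.55890008039272 − 500 = -98.44109991960728 XEL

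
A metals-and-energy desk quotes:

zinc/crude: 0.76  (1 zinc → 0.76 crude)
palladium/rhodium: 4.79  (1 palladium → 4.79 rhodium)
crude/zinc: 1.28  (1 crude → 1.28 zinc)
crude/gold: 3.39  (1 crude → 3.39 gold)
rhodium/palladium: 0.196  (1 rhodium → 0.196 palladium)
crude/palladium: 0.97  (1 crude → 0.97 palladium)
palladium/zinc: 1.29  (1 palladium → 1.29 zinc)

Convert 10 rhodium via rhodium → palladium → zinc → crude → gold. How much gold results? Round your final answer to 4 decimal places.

10 rhodium × 0.196 = 1.96 palladium
1.96 palladium × 1.29 = 2.5284 zinc
2.5284 zinc × 0.76 = 1.921584 crude
1.921584 crude × 3.39 = 6.51416976 gold

6.5142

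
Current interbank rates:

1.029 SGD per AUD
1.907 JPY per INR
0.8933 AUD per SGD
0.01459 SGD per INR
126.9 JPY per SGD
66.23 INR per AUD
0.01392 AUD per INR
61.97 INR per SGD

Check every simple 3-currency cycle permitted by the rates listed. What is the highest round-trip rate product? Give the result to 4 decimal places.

0.8876

AUD→SGD→INR→AUD: 1.029 × 61.97 × 0.01392 = 0.88764
AUD→INR→SGD→AUD: 66.23 × 0.01459 × 0.8933 = 0.86319
Maximum is AUD→SGD→INR→AUD at 0.8876; no arbitrage — every cycle loses value.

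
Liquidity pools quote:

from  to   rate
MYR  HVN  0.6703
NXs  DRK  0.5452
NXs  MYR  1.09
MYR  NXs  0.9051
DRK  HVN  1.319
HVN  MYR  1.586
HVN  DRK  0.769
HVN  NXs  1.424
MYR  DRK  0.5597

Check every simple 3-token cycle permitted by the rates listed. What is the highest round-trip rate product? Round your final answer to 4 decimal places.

HVN→MYR→DRK→HVN: 1.586 × 0.5597 × 1.319 = 1.17086
HVN→NXs→MYR→HVN: 1.424 × 1.09 × 0.6703 = 1.04041
HVN→NXs→DRK→HVN: 1.424 × 0.5452 × 1.319 = 1.02403
Maximum is HVN→MYR→DRK→HVN at 1.1709; arbitrage exists.

1.1709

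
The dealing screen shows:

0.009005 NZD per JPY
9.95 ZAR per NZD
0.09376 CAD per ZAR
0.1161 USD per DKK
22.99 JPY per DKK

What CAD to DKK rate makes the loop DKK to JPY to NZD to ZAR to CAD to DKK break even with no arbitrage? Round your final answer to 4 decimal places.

5.1777

Known legs of the cycle: 22.99 × 0.009005 × 9.95 × 0.09376 = 0.1931360601544
For no arbitrage the full-cycle product must be 1, so the missing rate is 1 / 0.1931360601544 ≈ 5.177697.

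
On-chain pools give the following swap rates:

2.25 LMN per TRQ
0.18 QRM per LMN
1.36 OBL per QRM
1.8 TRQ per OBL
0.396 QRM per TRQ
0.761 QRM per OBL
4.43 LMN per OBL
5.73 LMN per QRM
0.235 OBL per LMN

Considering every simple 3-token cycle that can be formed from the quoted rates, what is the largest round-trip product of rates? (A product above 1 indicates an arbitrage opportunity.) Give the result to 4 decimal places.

OBL→LMN→QRM→OBL: 4.43 × 0.18 × 1.36 = 1.08446
OBL→QRM→LMN→OBL: 0.761 × 5.73 × 0.235 = 1.02472
OBL→TRQ→QRM→OBL: 1.8 × 0.396 × 1.36 = 0.96941
OBL→TRQ→LMN→OBL: 1.8 × 2.25 × 0.235 = 0.95175
Maximum is OBL→LMN→QRM→OBL at 1.0845; arbitrage exists.

1.0845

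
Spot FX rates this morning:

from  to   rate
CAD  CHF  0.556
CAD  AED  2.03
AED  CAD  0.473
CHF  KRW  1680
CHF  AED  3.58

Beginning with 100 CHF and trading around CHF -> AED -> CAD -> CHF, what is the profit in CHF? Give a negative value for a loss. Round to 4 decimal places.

100 CHF × 3.58 = 358 AED
358 AED × 0.473 = 169.334 CAD
169.334 CAD × 0.556 = 94.149704 CHF
Net change: 94.149704 − 100 = -5.850296 CHF

-5.8503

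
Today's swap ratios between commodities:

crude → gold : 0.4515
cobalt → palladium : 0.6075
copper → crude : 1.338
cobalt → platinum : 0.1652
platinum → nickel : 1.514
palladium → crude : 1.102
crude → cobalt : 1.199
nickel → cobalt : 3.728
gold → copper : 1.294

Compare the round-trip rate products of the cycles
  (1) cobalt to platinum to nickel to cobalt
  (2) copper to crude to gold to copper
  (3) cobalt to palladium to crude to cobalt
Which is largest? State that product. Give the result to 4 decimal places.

0.9324

(1) 0.1652 × 1.514 × 3.728 = 0.93242
(2) 1.338 × 0.4515 × 1.294 = 0.78171
(3) 0.6075 × 1.102 × 1.199 = 0.80269
Highest is cycle (1) at 0.9324 (≤1, no arbitrage).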